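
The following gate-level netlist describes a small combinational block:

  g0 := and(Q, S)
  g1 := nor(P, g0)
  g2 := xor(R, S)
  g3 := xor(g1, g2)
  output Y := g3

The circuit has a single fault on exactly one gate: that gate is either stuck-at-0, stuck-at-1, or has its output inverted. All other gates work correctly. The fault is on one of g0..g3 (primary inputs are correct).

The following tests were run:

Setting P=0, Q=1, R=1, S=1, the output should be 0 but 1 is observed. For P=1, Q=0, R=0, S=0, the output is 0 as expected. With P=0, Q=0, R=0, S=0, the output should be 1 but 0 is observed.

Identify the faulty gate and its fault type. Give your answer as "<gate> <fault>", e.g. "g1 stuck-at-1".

Fault-free values for test 1 (P=0, Q=1, R=1, S=1): g0=1, g1=0, g2=0, g3=0, giving Y=0. Observed 1.
Test 1: faults giving observed 1 are {g0 stuck-at-0, g0 inverted output, g1 stuck-at-1, g1 inverted output, g2 stuck-at-1, g2 inverted output, g3 stuck-at-1, g3 inverted output}.
Test 2 (P=1, Q=0, R=0, S=0): fault-free g0=0, g1=0, g2=0, g3=0 → 0; observed 0. Eliminates g1 stuck-at-1, g1 inverted output, g2 stuck-at-1, g2 inverted output, g3 stuck-at-1, g3 inverted output.
Test 3 (P=0, Q=0, R=0, S=0): fault-free g0=0, g1=1, g2=0, g3=1 → 1; observed 0. Eliminates g0 stuck-at-0.
Only g0 inverted output is consistent with every test.

g0 inverted output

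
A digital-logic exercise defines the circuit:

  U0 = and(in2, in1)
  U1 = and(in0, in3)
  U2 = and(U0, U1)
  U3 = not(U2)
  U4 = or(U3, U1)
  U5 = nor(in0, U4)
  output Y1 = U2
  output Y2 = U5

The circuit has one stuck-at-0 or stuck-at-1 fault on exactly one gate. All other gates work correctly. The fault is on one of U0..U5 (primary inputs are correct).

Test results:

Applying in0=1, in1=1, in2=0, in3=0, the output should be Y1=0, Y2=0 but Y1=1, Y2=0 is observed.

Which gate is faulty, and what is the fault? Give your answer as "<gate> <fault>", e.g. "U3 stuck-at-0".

Fault-free values for test 1 (in0=1, in1=1, in2=0, in3=0): U0=0, U1=0, U2=0, U3=1, U4=1, U5=0, giving Y1=0, Y2=0. Observed Y1=1, Y2=0.
Test 1: faults giving observed Y1=1, Y2=0 are {U2 stuck-at-1}.
Only U2 stuck-at-1 is consistent with every test.

U2 stuck-at-1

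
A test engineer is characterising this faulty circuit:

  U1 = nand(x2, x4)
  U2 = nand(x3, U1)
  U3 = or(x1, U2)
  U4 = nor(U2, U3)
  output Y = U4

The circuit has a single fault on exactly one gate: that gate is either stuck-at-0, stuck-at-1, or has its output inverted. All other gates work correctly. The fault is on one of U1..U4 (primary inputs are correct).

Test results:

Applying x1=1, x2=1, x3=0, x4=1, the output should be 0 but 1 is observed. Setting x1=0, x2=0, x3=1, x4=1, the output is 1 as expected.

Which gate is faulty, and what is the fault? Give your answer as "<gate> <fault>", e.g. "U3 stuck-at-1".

U4 stuck-at-1

Fault-free values for test 1 (x1=1, x2=1, x3=0, x4=1): U1=0, U2=1, U3=1, U4=0, giving Y=0. Observed 1.
Test 1: faults giving observed 1 are {U4 stuck-at-1, U4 inverted output}.
Test 2 (x1=0, x2=0, x3=1, x4=1): fault-free U1=1, U2=0, U3=0, U4=1 → 1; observed 1. Eliminates U4 inverted output.
Only U4 stuck-at-1 is consistent with every test.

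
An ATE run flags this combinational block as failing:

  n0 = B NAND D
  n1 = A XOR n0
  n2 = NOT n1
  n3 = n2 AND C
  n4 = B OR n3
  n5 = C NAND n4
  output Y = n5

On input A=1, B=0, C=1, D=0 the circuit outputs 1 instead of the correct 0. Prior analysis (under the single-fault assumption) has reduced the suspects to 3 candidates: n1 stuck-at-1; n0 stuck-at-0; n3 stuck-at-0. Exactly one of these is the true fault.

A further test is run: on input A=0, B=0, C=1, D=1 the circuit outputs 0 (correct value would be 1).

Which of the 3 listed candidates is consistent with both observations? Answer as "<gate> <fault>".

Evaluate each candidate on input A=0, B=0, C=1, D=1:
  n1 stuck-at-1: n0=1, n1=1 [stuck-at-1], n2=0, n3=0, n4=0, n5=1 → 1 — eliminated
  n0 stuck-at-0: n0=0 [stuck-at-0], n1=0, n2=1, n3=1, n4=1, n5=0 → 0 — matches
  n3 stuck-at-0: n0=1, n1=1, n2=0, n3=0 [stuck-at-0], n4=0, n5=1 → 1 — eliminated
Only n0 stuck-at-0 reproduces the observed 0.

n0 stuck-at-0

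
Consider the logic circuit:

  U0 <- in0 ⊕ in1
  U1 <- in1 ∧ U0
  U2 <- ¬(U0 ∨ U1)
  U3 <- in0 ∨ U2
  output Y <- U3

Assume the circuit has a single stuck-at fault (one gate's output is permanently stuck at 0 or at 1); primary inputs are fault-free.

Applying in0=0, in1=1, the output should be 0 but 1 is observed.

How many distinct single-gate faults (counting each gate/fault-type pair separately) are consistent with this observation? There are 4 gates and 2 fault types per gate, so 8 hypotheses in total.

3

Fault-free: U0=1, U1=1, U2=0, U3=0 → 0. Observed 1.
  U0 stuck-at-0: output 1 ✓
  U0 stuck-at-1: output 0 ✗
  U1 stuck-at-0: output 0 ✗
  U1 stuck-at-1: output 0 ✗
  U2 stuck-at-0: output 0 ✗
  U2 stuck-at-1: output 1 ✓
  U3 stuck-at-0: output 0 ✗
  U3 stuck-at-1: output 1 ✓
Consistent faults: {U0 stuck-at-0, U2 stuck-at-1, U3 stuck-at-1} — 3 in all.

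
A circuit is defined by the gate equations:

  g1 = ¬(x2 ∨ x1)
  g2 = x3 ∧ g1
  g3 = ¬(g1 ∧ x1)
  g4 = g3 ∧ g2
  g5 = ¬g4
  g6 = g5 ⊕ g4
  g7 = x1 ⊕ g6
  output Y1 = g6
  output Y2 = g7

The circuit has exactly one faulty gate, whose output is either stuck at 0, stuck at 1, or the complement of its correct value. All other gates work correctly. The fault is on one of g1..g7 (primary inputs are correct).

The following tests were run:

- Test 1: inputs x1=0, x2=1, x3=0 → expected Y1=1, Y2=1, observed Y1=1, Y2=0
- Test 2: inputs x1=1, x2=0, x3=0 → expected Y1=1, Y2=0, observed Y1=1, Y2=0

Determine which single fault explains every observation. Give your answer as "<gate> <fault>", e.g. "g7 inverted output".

Fault-free values for test 1 (x1=0, x2=1, x3=0): g1=0, g2=0, g3=1, g4=0, g5=1, g6=1, g7=1, giving Y1=1, Y2=1. Observed Y1=1, Y2=0.
Test 1: faults giving observed Y1=1, Y2=0 are {g7 stuck-at-0, g7 inverted output}.
Test 2 (x1=1, x2=0, x3=0): fault-free g1=0, g2=0, g3=1, g4=0, g5=1, g6=1, g7=0 → Y1=1, Y2=0; observed Y1=1, Y2=0. Eliminates g7 inverted output.
Only g7 stuck-at-0 is consistent with every test.

g7 stuck-at-0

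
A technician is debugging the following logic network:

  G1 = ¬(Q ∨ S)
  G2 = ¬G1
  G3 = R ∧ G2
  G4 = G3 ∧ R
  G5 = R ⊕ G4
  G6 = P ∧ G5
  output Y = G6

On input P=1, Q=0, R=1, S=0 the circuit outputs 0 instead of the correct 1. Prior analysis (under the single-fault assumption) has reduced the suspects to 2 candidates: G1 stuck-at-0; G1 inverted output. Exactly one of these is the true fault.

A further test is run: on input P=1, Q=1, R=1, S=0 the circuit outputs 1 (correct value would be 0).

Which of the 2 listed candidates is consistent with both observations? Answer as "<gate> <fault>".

G1 inverted output

Evaluate each candidate on input P=1, Q=1, R=1, S=0:
  G1 stuck-at-0: G1=0 [stuck-at-0], G2=1, G3=1, G4=1, G5=0, G6=0 → 0 — eliminated
  G1 inverted output: G1=1 [inverted output], G2=0, G3=0, G4=0, G5=1, G6=1 → 1 — matches
Only G1 inverted output reproduces the observed 1.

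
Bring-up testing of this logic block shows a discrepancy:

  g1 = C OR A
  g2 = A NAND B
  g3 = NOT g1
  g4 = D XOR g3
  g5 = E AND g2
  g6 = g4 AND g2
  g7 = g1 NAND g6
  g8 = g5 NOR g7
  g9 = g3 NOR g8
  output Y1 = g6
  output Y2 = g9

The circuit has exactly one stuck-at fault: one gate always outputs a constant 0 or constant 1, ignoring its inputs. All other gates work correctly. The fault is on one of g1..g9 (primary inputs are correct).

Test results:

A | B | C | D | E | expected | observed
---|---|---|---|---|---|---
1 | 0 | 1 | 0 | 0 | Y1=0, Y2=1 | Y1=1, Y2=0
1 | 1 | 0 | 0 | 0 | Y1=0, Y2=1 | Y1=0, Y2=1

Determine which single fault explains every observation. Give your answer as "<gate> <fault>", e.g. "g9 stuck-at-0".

g4 stuck-at-1

Fault-free values for test 1 (A=1, B=0, C=1, D=0, E=0): g1=1, g2=1, g3=0, g4=0, g5=0, g6=0, g7=1, g8=0, g9=1, giving Y1=0, Y2=1. Observed Y1=1, Y2=0.
Test 1: faults giving observed Y1=1, Y2=0 are {g1 stuck-at-0, g3 stuck-at-1, g4 stuck-at-1, g6 stuck-at-1}.
Test 2 (A=1, B=1, C=0, D=0, E=0): fault-free g1=1, g2=0, g3=0, g4=0, g5=0, g6=0, g7=1, g8=0, g9=1 → Y1=0, Y2=1; observed Y1=0, Y2=1. Eliminates g1 stuck-at-0, g3 stuck-at-1, g6 stuck-at-1.
Only g4 stuck-at-1 is consistent with every test.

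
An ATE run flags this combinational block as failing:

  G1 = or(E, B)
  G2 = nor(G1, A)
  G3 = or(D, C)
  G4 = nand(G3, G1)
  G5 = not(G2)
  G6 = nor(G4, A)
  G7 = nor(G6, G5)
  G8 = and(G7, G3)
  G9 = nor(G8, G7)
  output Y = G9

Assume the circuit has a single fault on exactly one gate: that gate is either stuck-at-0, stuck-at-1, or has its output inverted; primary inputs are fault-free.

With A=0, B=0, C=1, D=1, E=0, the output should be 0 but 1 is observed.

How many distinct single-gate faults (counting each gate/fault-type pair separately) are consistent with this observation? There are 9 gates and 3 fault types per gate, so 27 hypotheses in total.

14

Fault-free: G1=0, G2=1, G3=1, G4=1, G5=0, G6=0, G7=1, G8=1, G9=0 → 0. Observed 1.
  G1: stuck-at-1, inverted output ✓; others ✗
  G2: stuck-at-0, inverted output ✓; others ✗
  G3: none of the 3 fault types match ✗
  G4: stuck-at-0, inverted output ✓; others ✗
  G5: stuck-at-1, inverted output ✓; others ✗
  G6: stuck-at-1, inverted output ✓; others ✗
  G7: stuck-at-0, inverted output ✓; others ✗
  G8: none of the 3 fault types match ✗
  G9: stuck-at-1, inverted output ✓; others ✗
Consistent faults: {G1 stuck-at-1, G1 inverted output, G2 stuck-at-0, G2 inverted output, G4 stuck-at-0, G4 inverted output, G5 stuck-at-1, G5 inverted output, G6 stuck-at-1, G6 inverted output, G7 stuck-at-0, G7 inverted output, G9 stuck-at-1, G9 inverted output} — 14 in all.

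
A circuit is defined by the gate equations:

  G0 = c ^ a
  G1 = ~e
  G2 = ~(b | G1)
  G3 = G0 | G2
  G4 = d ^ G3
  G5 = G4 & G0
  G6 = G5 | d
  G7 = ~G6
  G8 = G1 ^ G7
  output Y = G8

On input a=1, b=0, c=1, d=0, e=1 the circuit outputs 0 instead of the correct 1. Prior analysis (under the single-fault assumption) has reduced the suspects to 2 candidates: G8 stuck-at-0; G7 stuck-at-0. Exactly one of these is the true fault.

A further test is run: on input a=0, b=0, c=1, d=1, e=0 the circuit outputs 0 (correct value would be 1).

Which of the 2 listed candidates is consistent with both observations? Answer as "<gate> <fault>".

G8 stuck-at-0

Evaluate each candidate on input a=0, b=0, c=1, d=1, e=0:
  G8 stuck-at-0: G0=1, G1=1, G2=0, G3=1, G4=0, G5=0, G6=1, G7=0, G8=0 [stuck-at-0] → 0 — matches
  G7 stuck-at-0: G0=1, G1=1, G2=0, G3=1, G4=0, G5=0, G6=1, G7=0 [stuck-at-0], G8=1 → 1 — eliminated
Only G8 stuck-at-0 reproduces the observed 0.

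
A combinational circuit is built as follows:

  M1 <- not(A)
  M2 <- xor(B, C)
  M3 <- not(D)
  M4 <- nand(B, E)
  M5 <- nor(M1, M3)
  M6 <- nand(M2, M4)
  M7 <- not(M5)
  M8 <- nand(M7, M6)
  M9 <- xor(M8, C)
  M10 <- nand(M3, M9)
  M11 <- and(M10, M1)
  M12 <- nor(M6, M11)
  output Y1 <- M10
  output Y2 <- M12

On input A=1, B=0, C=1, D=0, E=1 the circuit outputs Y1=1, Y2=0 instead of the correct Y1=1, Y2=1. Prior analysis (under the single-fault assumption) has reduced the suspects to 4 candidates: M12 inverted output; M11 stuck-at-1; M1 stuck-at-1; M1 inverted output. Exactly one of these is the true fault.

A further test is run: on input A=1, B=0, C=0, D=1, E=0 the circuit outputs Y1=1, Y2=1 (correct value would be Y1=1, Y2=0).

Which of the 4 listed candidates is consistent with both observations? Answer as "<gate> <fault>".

M12 inverted output

Evaluate each candidate on input A=1, B=0, C=0, D=1, E=0:
  M12 inverted output: M1=0, M2=0, M3=0, M4=1, M5=1, M6=1, M7=0, M8=1, M9=1, M10=1, M11=0, M12=1 [inverted output] → Y1=1, Y2=1 — matches
  M11 stuck-at-1: M1=0, M2=0, M3=0, M4=1, M5=1, M6=1, M7=0, M8=1, M9=1, M10=1, M11=1 [stuck-at-1], M12=0 → Y1=1, Y2=0 — eliminated
  M1 stuck-at-1: M1=1 [stuck-at-1], M2=0, M3=0, M4=1, M5=0, M6=1, M7=1, M8=0, M9=0, M10=1, M11=1, M12=0 → Y1=1, Y2=0 — eliminated
  M1 inverted output: M1=1 [inverted output], M2=0, M3=0, M4=1, M5=0, M6=1, M7=1, M8=0, M9=0, M10=1, M11=1, M12=0 → Y1=1, Y2=0 — eliminated
Only M12 inverted output reproduces the observed Y1=1, Y2=1.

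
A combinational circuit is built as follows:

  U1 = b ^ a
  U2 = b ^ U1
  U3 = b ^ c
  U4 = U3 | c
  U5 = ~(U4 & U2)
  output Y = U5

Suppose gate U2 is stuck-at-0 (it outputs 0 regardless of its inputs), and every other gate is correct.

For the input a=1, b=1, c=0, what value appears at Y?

Propagate with U2 forced: U1=0, U2=0 [stuck-at-0], U3=1, U4=1, U5=1.
So Y = 1. (Without the fault it would be 0.)

1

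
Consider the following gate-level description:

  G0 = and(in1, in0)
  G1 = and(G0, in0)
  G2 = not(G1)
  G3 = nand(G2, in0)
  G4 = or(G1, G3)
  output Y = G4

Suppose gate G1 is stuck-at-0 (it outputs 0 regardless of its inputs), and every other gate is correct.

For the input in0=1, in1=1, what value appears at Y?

0

Propagate with G1 forced: G0=1, G1=0 [stuck-at-0], G2=1, G3=0, G4=0.
So Y = 0. (Without the fault it would be 1.)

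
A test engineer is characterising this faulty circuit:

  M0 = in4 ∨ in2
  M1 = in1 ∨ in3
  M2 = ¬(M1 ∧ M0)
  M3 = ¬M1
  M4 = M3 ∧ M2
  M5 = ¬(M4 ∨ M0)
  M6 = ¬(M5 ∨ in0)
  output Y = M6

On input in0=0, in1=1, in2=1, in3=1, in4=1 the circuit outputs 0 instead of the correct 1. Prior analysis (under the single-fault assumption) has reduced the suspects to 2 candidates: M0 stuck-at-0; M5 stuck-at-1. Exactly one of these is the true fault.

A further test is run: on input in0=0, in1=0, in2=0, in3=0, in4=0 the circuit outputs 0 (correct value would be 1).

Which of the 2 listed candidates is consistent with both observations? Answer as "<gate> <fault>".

M5 stuck-at-1

Evaluate each candidate on input in0=0, in1=0, in2=0, in3=0, in4=0:
  M0 stuck-at-0: M0=0 [stuck-at-0], M1=0, M2=1, M3=1, M4=1, M5=0, M6=1 → 1 — eliminated
  M5 stuck-at-1: M0=0, M1=0, M2=1, M3=1, M4=1, M5=1 [stuck-at-1], M6=0 → 0 — matches
Only M5 stuck-at-1 reproduces the observed 0.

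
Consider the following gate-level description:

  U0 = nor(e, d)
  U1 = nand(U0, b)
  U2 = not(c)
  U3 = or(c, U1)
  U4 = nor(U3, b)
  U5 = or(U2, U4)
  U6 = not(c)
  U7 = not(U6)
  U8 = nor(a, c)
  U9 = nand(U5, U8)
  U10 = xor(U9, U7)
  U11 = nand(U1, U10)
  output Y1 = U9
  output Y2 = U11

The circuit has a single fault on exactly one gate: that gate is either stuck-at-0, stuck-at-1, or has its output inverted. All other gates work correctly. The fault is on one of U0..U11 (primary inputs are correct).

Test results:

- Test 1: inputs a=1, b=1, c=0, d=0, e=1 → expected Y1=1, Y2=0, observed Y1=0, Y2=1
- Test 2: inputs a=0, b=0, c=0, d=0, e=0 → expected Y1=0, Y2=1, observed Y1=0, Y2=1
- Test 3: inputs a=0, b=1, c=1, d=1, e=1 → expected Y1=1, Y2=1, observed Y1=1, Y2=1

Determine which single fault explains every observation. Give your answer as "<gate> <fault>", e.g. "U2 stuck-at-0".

Fault-free values for test 1 (a=1, b=1, c=0, d=0, e=1): U0=0, U1=1, U2=1, U3=1, U4=0, U5=1, U6=1, U7=0, U8=0, U9=1, U10=1, U11=0, giving Y1=1, Y2=0. Observed Y1=0, Y2=1.
Test 1: faults giving observed Y1=0, Y2=1 are {U8 stuck-at-1, U8 inverted output, U9 stuck-at-0, U9 inverted output}.
Test 2 (a=0, b=0, c=0, d=0, e=0): fault-free U0=1, U1=1, U2=1, U3=1, U4=0, U5=1, U6=1, U7=0, U8=1, U9=0, U10=0, U11=1 → Y1=0, Y2=1; observed Y1=0, Y2=1. Eliminates U8 inverted output, U9 inverted output.
Test 3 (a=0, b=1, c=1, d=1, e=1): fault-free U0=0, U1=1, U2=0, U3=1, U4=0, U5=0, U6=0, U7=1, U8=0, U9=1, U10=0, U11=1 → Y1=1, Y2=1; observed Y1=1, Y2=1. Eliminates U9 stuck-at-0.
Only U8 stuck-at-1 is consistent with every test.

U8 stuck-at-1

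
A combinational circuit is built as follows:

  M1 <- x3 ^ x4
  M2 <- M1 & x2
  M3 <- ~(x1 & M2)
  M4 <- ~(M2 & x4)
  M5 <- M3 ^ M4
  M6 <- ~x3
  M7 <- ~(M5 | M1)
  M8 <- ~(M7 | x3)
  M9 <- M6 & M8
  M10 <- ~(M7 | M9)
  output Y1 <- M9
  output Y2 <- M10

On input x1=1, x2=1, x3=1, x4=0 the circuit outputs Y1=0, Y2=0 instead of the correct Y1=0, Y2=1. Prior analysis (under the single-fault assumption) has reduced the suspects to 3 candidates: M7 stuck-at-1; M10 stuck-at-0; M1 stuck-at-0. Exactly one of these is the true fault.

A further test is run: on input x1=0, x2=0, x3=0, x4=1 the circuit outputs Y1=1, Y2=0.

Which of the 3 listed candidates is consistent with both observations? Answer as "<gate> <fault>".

Evaluate each candidate on input x1=0, x2=0, x3=0, x4=1:
  M7 stuck-at-1: M1=1, M2=0, M3=1, M4=1, M5=0, M6=1, M7=1 [stuck-at-1], M8=0, M9=0, M10=0 → Y1=0, Y2=0 — eliminated
  M10 stuck-at-0: M1=1, M2=0, M3=1, M4=1, M5=0, M6=1, M7=0, M8=1, M9=1, M10=0 [stuck-at-0] → Y1=1, Y2=0 — matches
  M1 stuck-at-0: M1=0 [stuck-at-0], M2=0, M3=1, M4=1, M5=0, M6=1, M7=1, M8=0, M9=0, M10=0 → Y1=0, Y2=0 — eliminated
Only M10 stuck-at-0 reproduces the observed Y1=1, Y2=0.

M10 stuck-at-0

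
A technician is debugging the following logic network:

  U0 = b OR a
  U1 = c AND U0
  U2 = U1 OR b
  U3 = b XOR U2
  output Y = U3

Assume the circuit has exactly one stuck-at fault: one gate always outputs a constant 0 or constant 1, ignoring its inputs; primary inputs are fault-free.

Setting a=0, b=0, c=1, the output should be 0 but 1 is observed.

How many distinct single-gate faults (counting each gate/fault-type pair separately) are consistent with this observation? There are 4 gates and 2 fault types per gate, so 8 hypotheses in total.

4

Fault-free: U0=0, U1=0, U2=0, U3=0 → 0. Observed 1.
  U0 stuck-at-0: output 0 ✗
  U0 stuck-at-1: output 1 ✓
  U1 stuck-at-0: output 0 ✗
  U1 stuck-at-1: output 1 ✓
  U2 stuck-at-0: output 0 ✗
  U2 stuck-at-1: output 1 ✓
  U3 stuck-at-0: output 0 ✗
  U3 stuck-at-1: output 1 ✓
Consistent faults: {U0 stuck-at-1, U1 stuck-at-1, U2 stuck-at-1, U3 stuck-at-1} — 4 in all.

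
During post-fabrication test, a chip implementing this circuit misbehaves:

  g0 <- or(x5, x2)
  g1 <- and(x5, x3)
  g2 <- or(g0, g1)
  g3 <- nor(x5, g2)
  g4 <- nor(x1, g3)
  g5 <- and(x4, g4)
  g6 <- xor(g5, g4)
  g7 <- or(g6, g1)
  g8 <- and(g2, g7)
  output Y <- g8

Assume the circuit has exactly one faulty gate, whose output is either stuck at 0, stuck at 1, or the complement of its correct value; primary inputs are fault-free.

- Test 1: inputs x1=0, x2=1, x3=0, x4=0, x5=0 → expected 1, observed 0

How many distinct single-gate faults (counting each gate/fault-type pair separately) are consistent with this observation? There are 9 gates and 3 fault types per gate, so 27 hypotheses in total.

16

Fault-free: g0=1, g1=0, g2=1, g3=0, g4=1, g5=0, g6=1, g7=1, g8=1 → 1. Observed 0.
  g0: stuck-at-0, inverted output ✓; others ✗
  g1: none of the 3 fault types match ✗
  g2: stuck-at-0, inverted output ✓; others ✗
  g3: stuck-at-1, inverted output ✓; others ✗
  g4: stuck-at-0, inverted output ✓; others ✗
  g5: stuck-at-1, inverted output ✓; others ✗
  g6: stuck-at-0, inverted output ✓; others ✗
  g7: stuck-at-0, inverted output ✓; others ✗
  g8: stuck-at-0, inverted output ✓; others ✗
Consistent faults: {g0 stuck-at-0, g0 inverted output, g2 stuck-at-0, g2 inverted output, g3 stuck-at-1, g3 inverted output, g4 stuck-at-0, g4 inverted output, g5 stuck-at-1, g5 inverted output, g6 stuck-at-0, g6 inverted output, g7 stuck-at-0, g7 inverted output, g8 stuck-at-0, g8 inverted output} — 16 in all.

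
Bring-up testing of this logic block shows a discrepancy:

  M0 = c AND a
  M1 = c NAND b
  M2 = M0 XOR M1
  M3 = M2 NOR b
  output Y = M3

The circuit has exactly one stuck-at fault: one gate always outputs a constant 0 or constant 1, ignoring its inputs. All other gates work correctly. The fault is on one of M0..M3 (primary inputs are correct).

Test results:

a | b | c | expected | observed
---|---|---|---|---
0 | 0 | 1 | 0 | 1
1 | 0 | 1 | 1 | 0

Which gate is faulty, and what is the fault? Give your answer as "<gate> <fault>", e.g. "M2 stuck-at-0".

Fault-free values for test 1 (a=0, b=0, c=1): M0=0, M1=1, M2=1, M3=0, giving Y=0. Observed 1.
Test 1: faults giving observed 1 are {M0 stuck-at-1, M1 stuck-at-0, M2 stuck-at-0, M3 stuck-at-1}.
Test 2 (a=1, b=0, c=1): fault-free M0=1, M1=1, M2=0, M3=1 → 1; observed 0. Eliminates M0 stuck-at-1, M2 stuck-at-0, M3 stuck-at-1.
Only M1 stuck-at-0 is consistent with every test.

M1 stuck-at-0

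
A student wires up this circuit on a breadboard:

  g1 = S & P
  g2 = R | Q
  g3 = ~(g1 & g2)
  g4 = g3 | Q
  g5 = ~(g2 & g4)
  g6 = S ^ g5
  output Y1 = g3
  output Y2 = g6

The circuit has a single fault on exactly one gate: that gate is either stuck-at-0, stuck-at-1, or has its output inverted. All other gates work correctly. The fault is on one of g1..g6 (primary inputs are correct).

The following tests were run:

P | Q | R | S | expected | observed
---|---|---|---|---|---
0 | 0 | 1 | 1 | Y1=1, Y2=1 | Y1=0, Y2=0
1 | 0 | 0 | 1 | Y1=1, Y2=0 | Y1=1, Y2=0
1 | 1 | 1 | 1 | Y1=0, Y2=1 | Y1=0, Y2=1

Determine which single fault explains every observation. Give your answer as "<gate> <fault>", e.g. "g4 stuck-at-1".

g1 stuck-at-1

Fault-free values for test 1 (P=0, Q=0, R=1, S=1): g1=0, g2=1, g3=1, g4=1, g5=0, g6=1, giving Y1=1, Y2=1. Observed Y1=0, Y2=0.
Test 1: faults giving observed Y1=0, Y2=0 are {g1 stuck-at-1, g1 inverted output, g3 stuck-at-0, g3 inverted output}.
Test 2 (P=1, Q=0, R=0, S=1): fault-free g1=1, g2=0, g3=1, g4=1, g5=1, g6=0 → Y1=1, Y2=0; observed Y1=1, Y2=0. Eliminates g3 stuck-at-0, g3 inverted output.
Test 3 (P=1, Q=1, R=1, S=1): fault-free g1=1, g2=1, g3=0, g4=1, g5=0, g6=1 → Y1=0, Y2=1; observed Y1=0, Y2=1. Eliminates g1 inverted output.
Only g1 stuck-at-1 is consistent with every test.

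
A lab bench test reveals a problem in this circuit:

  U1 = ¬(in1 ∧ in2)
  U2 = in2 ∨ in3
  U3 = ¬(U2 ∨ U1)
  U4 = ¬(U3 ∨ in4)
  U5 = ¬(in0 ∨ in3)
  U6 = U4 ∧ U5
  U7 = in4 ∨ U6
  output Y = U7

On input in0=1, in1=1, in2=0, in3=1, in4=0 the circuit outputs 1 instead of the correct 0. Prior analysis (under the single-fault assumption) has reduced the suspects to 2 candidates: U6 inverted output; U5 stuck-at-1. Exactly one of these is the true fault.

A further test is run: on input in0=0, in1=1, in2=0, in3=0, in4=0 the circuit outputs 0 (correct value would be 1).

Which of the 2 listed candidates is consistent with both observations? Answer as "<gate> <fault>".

Evaluate each candidate on input in0=0, in1=1, in2=0, in3=0, in4=0:
  U6 inverted output: U1=1, U2=0, U3=0, U4=1, U5=1, U6=0 [inverted output], U7=0 → 0 — matches
  U5 stuck-at-1: U1=1, U2=0, U3=0, U4=1, U5=1 [stuck-at-1], U6=1, U7=1 → 1 — eliminated
Only U6 inverted output reproduces the observed 0.

U6 inverted output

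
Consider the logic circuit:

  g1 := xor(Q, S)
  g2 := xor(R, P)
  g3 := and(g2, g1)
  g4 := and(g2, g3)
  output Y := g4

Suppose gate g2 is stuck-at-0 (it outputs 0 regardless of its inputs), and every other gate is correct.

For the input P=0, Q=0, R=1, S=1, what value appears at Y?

0

Propagate with g2 forced: g1=1, g2=0 [stuck-at-0], g3=0, g4=0.
So Y = 0. (Without the fault it would be 1.)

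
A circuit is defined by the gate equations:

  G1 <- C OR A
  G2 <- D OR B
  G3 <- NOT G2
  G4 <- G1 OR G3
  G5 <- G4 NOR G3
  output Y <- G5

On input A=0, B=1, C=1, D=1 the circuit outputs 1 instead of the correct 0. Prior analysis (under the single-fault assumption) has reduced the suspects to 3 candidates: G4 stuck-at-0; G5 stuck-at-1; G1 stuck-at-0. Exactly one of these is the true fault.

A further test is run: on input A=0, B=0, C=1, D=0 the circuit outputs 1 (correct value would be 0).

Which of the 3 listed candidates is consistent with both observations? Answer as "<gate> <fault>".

Evaluate each candidate on input A=0, B=0, C=1, D=0:
  G4 stuck-at-0: G1=1, G2=0, G3=1, G4=0 [stuck-at-0], G5=0 → 0 — eliminated
  G5 stuck-at-1: G1=1, G2=0, G3=1, G4=1, G5=1 [stuck-at-1] → 1 — matches
  G1 stuck-at-0: G1=0 [stuck-at-0], G2=0, G3=1, G4=1, G5=0 → 0 — eliminated
Only G5 stuck-at-1 reproduces the observed 1.

G5 stuck-at-1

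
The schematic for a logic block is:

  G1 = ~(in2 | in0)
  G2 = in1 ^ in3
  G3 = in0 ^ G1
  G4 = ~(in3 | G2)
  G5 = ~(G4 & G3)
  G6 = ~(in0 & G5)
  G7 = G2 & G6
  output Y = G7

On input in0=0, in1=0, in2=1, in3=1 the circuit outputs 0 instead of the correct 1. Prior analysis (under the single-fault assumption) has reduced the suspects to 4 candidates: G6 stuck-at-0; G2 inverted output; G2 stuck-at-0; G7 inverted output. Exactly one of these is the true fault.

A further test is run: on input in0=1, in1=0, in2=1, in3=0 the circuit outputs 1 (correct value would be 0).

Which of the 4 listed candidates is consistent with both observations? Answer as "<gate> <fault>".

G7 inverted output

Evaluate each candidate on input in0=1, in1=0, in2=1, in3=0:
  G6 stuck-at-0: G1=0, G2=0, G3=1, G4=1, G5=0, G6=0 [stuck-at-0], G7=0 → 0 — eliminated
  G2 inverted output: G1=0, G2=1 [inverted output], G3=1, G4=0, G5=1, G6=0, G7=0 → 0 — eliminated
  G2 stuck-at-0: G1=0, G2=0 [stuck-at-0], G3=1, G4=1, G5=0, G6=1, G7=0 → 0 — eliminated
  G7 inverted output: G1=0, G2=0, G3=1, G4=1, G5=0, G6=1, G7=1 [inverted output] → 1 — matches
Only G7 inverted output reproduces the observed 1.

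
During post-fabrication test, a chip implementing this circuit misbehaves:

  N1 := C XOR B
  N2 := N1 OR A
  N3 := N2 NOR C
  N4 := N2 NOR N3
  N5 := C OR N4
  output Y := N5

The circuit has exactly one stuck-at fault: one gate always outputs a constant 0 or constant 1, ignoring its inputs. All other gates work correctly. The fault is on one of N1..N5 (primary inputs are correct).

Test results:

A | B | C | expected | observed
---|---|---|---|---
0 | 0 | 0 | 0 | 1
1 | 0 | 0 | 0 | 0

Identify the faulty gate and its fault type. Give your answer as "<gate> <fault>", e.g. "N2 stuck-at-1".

N3 stuck-at-0

Fault-free values for test 1 (A=0, B=0, C=0): N1=0, N2=0, N3=1, N4=0, N5=0, giving Y=0. Observed 1.
Test 1: faults giving observed 1 are {N3 stuck-at-0, N4 stuck-at-1, N5 stuck-at-1}.
Test 2 (A=1, B=0, C=0): fault-free N1=0, N2=1, N3=0, N4=0, N5=0 → 0; observed 0. Eliminates N4 stuck-at-1, N5 stuck-at-1.
Only N3 stuck-at-0 is consistent with every test.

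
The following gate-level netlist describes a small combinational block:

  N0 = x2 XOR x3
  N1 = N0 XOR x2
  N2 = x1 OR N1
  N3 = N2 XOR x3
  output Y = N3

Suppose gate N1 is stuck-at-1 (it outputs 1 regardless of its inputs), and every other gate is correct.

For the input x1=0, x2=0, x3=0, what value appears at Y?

Propagate with N1 forced: N0=0, N1=1 [stuck-at-1], N2=1, N3=1.
So Y = 1. (Without the fault it would be 0.)

1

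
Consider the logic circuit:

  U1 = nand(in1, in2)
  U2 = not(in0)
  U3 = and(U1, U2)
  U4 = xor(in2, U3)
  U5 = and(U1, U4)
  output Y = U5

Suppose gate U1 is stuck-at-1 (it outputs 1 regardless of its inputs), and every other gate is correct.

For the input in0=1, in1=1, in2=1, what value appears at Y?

1

Propagate with U1 forced: U1=1 [stuck-at-1], U2=0, U3=0, U4=1, U5=1.
So Y = 1. (Without the fault it would be 0.)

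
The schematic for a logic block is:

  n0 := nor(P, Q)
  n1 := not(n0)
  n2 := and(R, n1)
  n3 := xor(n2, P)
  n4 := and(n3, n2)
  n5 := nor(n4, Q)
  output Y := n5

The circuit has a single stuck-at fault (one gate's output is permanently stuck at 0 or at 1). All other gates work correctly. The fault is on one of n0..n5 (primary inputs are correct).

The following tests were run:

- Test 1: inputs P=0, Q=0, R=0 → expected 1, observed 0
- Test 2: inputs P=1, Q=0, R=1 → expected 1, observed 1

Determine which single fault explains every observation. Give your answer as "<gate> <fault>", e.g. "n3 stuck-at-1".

n2 stuck-at-1

Fault-free values for test 1 (P=0, Q=0, R=0): n0=1, n1=0, n2=0, n3=0, n4=0, n5=1, giving Y=1. Observed 0.
Test 1: faults giving observed 0 are {n2 stuck-at-1, n4 stuck-at-1, n5 stuck-at-0}.
Test 2 (P=1, Q=0, R=1): fault-free n0=0, n1=1, n2=1, n3=0, n4=0, n5=1 → 1; observed 1. Eliminates n4 stuck-at-1, n5 stuck-at-0.
Only n2 stuck-at-1 is consistent with every test.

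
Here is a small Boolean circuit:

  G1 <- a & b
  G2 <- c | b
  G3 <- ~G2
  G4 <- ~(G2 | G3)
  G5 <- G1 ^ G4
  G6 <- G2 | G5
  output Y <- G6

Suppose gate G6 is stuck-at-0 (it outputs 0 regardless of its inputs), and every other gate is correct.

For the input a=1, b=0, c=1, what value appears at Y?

Propagate with G6 forced: G1=0, G2=1, G3=0, G4=0, G5=0, G6=0 [stuck-at-0].
So Y = 0. (Without the fault it would be 1.)

0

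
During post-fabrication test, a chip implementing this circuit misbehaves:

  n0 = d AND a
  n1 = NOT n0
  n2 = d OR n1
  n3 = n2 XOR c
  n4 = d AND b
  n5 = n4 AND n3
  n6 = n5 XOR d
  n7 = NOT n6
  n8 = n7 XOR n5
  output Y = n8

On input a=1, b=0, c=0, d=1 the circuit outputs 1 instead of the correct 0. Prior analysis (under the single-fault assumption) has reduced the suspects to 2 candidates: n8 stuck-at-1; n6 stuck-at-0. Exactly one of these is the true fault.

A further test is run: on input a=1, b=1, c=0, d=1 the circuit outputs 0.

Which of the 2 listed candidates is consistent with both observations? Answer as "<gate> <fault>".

Evaluate each candidate on input a=1, b=1, c=0, d=1:
  n8 stuck-at-1: n0=1, n1=0, n2=1, n3=1, n4=1, n5=1, n6=0, n7=1, n8=1 [stuck-at-1] → 1 — eliminated
  n6 stuck-at-0: n0=1, n1=0, n2=1, n3=1, n4=1, n5=1, n6=0 [stuck-at-0], n7=1, n8=0 → 0 — matches
Only n6 stuck-at-0 reproduces the observed 0.

n6 stuck-at-0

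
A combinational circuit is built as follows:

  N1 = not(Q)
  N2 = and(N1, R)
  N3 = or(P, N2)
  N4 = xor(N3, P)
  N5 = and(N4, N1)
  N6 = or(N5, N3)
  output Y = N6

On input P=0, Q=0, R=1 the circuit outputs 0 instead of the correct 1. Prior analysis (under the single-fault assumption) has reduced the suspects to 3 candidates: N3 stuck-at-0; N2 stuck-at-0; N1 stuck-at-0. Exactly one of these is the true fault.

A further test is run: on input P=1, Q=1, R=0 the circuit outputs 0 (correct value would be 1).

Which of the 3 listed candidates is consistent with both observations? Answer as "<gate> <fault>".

N3 stuck-at-0

Evaluate each candidate on input P=1, Q=1, R=0:
  N3 stuck-at-0: N1=0, N2=0, N3=0 [stuck-at-0], N4=1, N5=0, N6=0 → 0 — matches
  N2 stuck-at-0: N1=0, N2=0 [stuck-at-0], N3=1, N4=0, N5=0, N6=1 → 1 — eliminated
  N1 stuck-at-0: N1=0 [stuck-at-0], N2=0, N3=1, N4=0, N5=0, N6=1 → 1 — eliminated
Only N3 stuck-at-0 reproduces the observed 0.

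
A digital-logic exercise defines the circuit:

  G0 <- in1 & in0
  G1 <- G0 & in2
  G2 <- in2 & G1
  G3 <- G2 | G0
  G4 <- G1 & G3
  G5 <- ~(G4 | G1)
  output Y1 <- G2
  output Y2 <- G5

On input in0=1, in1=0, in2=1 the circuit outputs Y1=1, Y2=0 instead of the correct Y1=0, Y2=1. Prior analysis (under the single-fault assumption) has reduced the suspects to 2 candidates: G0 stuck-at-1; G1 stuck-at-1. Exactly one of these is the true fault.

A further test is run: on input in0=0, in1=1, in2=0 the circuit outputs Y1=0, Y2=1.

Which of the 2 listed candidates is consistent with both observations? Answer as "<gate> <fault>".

G0 stuck-at-1

Evaluate each candidate on input in0=0, in1=1, in2=0:
  G0 stuck-at-1: G0=1 [stuck-at-1], G1=0, G2=0, G3=1, G4=0, G5=1 → Y1=0, Y2=1 — matches
  G1 stuck-at-1: G0=0, G1=1 [stuck-at-1], G2=0, G3=0, G4=0, G5=0 → Y1=0, Y2=0 — eliminated
Only G0 stuck-at-1 reproduces the observed Y1=0, Y2=1.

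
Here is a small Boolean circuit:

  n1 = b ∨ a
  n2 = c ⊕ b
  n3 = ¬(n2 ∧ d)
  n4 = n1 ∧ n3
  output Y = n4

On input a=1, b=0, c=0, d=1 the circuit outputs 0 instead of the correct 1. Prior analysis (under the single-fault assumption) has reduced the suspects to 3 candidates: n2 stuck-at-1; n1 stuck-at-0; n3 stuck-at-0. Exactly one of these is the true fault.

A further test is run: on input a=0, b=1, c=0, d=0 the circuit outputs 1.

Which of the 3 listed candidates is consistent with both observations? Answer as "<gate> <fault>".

n2 stuck-at-1

Evaluate each candidate on input a=0, b=1, c=0, d=0:
  n2 stuck-at-1: n1=1, n2=1 [stuck-at-1], n3=1, n4=1 → 1 — matches
  n1 stuck-at-0: n1=0 [stuck-at-0], n2=1, n3=1, n4=0 → 0 — eliminated
  n3 stuck-at-0: n1=1, n2=1, n3=0 [stuck-at-0], n4=0 → 0 — eliminated
Only n2 stuck-at-1 reproduces the observed 1.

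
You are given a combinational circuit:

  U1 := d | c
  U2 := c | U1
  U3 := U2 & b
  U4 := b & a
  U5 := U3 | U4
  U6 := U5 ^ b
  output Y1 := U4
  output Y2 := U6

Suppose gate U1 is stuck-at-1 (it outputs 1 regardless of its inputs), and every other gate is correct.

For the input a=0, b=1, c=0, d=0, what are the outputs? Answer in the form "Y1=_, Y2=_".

Propagate with U1 forced: U1=1 [stuck-at-1], U2=1, U3=1, U4=0, U5=1, U6=0.
So the outputs are Y1=0, Y2=0. (Without the fault they would be Y1=0, Y2=1.)

Y1=0, Y2=0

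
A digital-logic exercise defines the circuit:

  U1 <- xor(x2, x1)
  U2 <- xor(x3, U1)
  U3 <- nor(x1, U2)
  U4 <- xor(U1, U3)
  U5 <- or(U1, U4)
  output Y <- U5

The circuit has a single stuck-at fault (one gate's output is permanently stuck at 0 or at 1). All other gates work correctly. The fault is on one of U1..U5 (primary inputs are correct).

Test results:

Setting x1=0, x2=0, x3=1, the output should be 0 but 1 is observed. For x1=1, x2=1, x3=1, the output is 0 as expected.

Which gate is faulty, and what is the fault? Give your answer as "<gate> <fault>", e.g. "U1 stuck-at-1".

U2 stuck-at-0

Fault-free values for test 1 (x1=0, x2=0, x3=1): U1=0, U2=1, U3=0, U4=0, U5=0, giving Y=0. Observed 1.
Test 1: faults giving observed 1 are {U1 stuck-at-1, U2 stuck-at-0, U3 stuck-at-1, U4 stuck-at-1, U5 stuck-at-1}.
Test 2 (x1=1, x2=1, x3=1): fault-free U1=0, U2=1, U3=0, U4=0, U5=0 → 0; observed 0. Eliminates U1 stuck-at-1, U3 stuck-at-1, U4 stuck-at-1, U5 stuck-at-1.
Only U2 stuck-at-0 is consistent with every test.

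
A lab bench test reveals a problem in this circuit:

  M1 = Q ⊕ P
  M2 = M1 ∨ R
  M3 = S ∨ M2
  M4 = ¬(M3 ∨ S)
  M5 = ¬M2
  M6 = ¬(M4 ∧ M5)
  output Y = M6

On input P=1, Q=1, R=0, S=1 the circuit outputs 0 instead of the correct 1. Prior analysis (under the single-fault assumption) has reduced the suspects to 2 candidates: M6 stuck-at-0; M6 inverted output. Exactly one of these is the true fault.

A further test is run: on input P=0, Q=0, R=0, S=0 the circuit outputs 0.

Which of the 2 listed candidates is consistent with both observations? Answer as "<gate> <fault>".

Evaluate each candidate on input P=0, Q=0, R=0, S=0:
  M6 stuck-at-0: M1=0, M2=0, M3=0, M4=1, M5=1, M6=0 [stuck-at-0] → 0 — matches
  M6 inverted output: M1=0, M2=0, M3=0, M4=1, M5=1, M6=1 [inverted output] → 1 — eliminated
Only M6 stuck-at-0 reproduces the observed 0.

M6 stuck-at-0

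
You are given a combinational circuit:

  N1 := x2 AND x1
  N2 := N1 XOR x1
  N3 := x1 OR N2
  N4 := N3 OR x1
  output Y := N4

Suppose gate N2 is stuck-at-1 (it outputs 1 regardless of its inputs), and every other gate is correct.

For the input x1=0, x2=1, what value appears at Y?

Propagate with N2 forced: N1=0, N2=1 [stuck-at-1], N3=1, N4=1.
So Y = 1. (Without the fault it would be 0.)

1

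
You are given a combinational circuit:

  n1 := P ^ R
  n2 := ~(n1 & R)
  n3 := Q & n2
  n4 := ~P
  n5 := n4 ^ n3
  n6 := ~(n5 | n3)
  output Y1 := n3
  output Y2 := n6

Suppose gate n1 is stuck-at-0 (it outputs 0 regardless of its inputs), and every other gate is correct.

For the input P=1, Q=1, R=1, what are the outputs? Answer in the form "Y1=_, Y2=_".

Propagate with n1 forced: n1=0 [stuck-at-0], n2=1, n3=1, n4=0, n5=1, n6=0.
So the outputs are Y1=1, Y2=0. (Same as the fault-free value — the fault is masked on this input.)

Y1=1, Y2=0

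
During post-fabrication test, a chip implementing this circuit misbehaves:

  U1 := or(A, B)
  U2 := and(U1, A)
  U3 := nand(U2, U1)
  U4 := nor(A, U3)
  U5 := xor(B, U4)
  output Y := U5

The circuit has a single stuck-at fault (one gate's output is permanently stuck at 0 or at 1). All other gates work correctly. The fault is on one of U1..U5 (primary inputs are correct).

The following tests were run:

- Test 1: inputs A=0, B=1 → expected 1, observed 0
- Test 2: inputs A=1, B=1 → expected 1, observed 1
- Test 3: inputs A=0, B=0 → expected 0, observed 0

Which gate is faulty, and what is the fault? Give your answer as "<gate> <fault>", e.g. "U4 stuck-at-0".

Fault-free values for test 1 (A=0, B=1): U1=1, U2=0, U3=1, U4=0, U5=1, giving Y=1. Observed 0.
Test 1: faults giving observed 0 are {U2 stuck-at-1, U3 stuck-at-0, U4 stuck-at-1, U5 stuck-at-0}.
Test 2 (A=1, B=1): fault-free U1=1, U2=1, U3=0, U4=0, U5=1 → 1; observed 1. Eliminates U4 stuck-at-1, U5 stuck-at-0.
Test 3 (A=0, B=0): fault-free U1=0, U2=0, U3=1, U4=0, U5=0 → 0; observed 0. Eliminates U3 stuck-at-0.
Only U2 stuck-at-1 is consistent with every test.

U2 stuck-at-1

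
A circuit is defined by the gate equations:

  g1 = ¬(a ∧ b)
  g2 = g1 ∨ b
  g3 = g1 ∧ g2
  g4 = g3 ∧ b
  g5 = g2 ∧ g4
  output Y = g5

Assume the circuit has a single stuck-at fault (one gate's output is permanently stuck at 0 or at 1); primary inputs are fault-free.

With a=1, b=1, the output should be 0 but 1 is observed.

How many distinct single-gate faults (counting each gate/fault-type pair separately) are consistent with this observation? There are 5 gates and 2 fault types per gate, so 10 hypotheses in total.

4

Fault-free: g1=0, g2=1, g3=0, g4=0, g5=0 → 0. Observed 1.
  g1 stuck-at-0: output 0 ✗
  g1 stuck-at-1: output 1 ✓
  g2 stuck-at-0: output 0 ✗
  g2 stuck-at-1: output 0 ✗
  g3 stuck-at-0: output 0 ✗
  g3 stuck-at-1: output 1 ✓
  g4 stuck-at-0: output 0 ✗
  g4 stuck-at-1: output 1 ✓
  g5 stuck-at-0: output 0 ✗
  g5 stuck-at-1: output 1 ✓
Consistent faults: {g1 stuck-at-1, g3 stuck-at-1, g4 stuck-at-1, g5 stuck-at-1} — 4 in all.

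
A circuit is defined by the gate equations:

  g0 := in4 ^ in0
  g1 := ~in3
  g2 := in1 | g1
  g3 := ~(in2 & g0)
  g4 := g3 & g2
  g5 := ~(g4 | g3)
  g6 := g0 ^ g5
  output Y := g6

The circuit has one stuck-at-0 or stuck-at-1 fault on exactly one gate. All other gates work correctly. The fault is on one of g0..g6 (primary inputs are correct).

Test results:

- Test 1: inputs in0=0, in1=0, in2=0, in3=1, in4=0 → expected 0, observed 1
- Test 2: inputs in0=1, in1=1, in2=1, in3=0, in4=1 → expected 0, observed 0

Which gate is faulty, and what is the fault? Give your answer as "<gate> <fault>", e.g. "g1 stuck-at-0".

Fault-free values for test 1 (in0=0, in1=0, in2=0, in3=1, in4=0): g0=0, g1=0, g2=0, g3=1, g4=0, g5=0, g6=0, giving Y=0. Observed 1.
Test 1: faults giving observed 1 are {g0 stuck-at-1, g3 stuck-at-0, g5 stuck-at-1, g6 stuck-at-1}.
Test 2 (in0=1, in1=1, in2=1, in3=0, in4=1): fault-free g0=0, g1=1, g2=1, g3=1, g4=1, g5=0, g6=0 → 0; observed 0. Eliminates g3 stuck-at-0, g5 stuck-at-1, g6 stuck-at-1.
Only g0 stuck-at-1 is consistent with every test.

g0 stuck-at-1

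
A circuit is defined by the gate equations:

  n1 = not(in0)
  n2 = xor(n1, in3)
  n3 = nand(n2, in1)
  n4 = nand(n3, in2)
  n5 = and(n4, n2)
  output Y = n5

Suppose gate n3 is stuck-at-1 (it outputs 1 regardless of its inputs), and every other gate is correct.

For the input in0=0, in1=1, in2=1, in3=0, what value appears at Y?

0

Propagate with n3 forced: n1=1, n2=1, n3=1 [stuck-at-1], n4=0, n5=0.
So Y = 0. (Without the fault it would be 1.)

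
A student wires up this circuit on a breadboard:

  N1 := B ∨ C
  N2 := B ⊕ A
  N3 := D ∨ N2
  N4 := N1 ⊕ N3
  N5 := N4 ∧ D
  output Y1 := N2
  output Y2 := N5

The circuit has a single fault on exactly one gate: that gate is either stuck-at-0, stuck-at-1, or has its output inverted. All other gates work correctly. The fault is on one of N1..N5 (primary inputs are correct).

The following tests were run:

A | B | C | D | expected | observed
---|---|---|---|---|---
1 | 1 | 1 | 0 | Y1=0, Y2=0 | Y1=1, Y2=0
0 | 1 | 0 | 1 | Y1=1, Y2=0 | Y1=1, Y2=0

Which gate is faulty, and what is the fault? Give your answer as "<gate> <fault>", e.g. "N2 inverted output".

N2 stuck-at-1

Fault-free values for test 1 (A=1, B=1, C=1, D=0): N1=1, N2=0, N3=0, N4=1, N5=0, giving Y1=0, Y2=0. Observed Y1=1, Y2=0.
Test 1: faults giving observed Y1=1, Y2=0 are {N2 stuck-at-1, N2 inverted output}.
Test 2 (A=0, B=1, C=0, D=1): fault-free N1=1, N2=1, N3=1, N4=0, N5=0 → Y1=1, Y2=0; observed Y1=1, Y2=0. Eliminates N2 inverted output.
Only N2 stuck-at-1 is consistent with every test.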